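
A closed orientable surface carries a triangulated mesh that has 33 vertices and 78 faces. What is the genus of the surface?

Every face is a triangle, so 2E = 3·78 = 234, giving E = 117.
χ = V − E + F = 33 − 117 + 78 = -6.
For a closed orientable surface χ = 2 − 2g, so g = (2 − (-6))/2 = 4.

4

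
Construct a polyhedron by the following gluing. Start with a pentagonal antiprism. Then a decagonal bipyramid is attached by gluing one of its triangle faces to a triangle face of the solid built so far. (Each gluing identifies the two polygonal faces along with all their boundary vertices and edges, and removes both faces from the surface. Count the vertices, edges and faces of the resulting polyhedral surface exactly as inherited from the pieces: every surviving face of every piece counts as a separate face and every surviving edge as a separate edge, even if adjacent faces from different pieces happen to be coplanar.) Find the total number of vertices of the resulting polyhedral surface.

19

A pentagonal antiprism: V=10, E=20, F=12.
Attach a decagonal bipyramid (V=12, E=30, F=20) along a 3-gon: merge 3 vertices and 3 edges, delete both glued faces → V=19, E=47, F=30.
Check: V − E + F = 19 − 47 + 30 = 2.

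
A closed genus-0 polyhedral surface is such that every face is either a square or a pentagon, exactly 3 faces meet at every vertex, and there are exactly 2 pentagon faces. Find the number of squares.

5

Let x be the number of squares; then F = 2 + x.
Edge–face incidences: 2E = 5·2 + 4·x = 10 + 4x.
Every vertex has degree 3, so 3V = 2E.
Euler: V − E + F = 2 ⇒ (2E)/3 − E + (2 + x) = 2.
Multiply by 6: 2·(2E) − 3·(2E) + 6·(2 + x) = 12, i.e. 12 + 6x − (10 + 4x) = 12.
Collecting terms: 2x + 2 = 12, so 2x = 10, so x = 5.
Then 2E = 10 + 4·5 = 30, so E = 15, V = 2E/3 = 10, F = 2 + 5 = 7.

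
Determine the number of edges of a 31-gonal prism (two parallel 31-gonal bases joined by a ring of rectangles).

A prism on an n-gon has two n-gon bases and n rectangular sides: V = 2·31 = 62, E = 3·31 = 93, F = 31 + 2 = 33.

93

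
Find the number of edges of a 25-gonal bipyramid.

75

A bipyramid over an n-gon has 2n triangular faces and n + 2 vertices: V = 25 + 2 = 27, E = 3·25 = 75, F = 2·25 = 50.
Check: V − E + F = 27 − 75 + 50 = 2.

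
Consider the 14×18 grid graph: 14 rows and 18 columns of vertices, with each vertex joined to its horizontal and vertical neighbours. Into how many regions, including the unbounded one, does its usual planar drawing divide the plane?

222

The grid has V = 14·18 = 252 vertices and E = 14·17 + 18·13 = 472 edges.
F = 2 − V + E = 2 − 252 + 472 = 222.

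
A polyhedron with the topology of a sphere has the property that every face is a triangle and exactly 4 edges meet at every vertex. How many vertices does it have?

Each face has 3 edges and each edge borders two faces, so 2E = 3F.
Each vertex has degree 4, so 4V = 2E and hence V = 3F/4.
Euler: V − E + F = 2 ⇒ (3F/4) − (3F/2) + F = 2.
Multiply by 8: (6 − 12 + 8)F = 16, i.e. 2F = 16.
So F = 8, E = 3·8/2 = 12, V = 3·8/4 = 6.

6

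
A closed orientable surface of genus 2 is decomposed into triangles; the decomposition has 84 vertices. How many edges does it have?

258

χ = 2 − 2·2 = -2, and every face is a triangle so 3F = 2E.
V − E + F = -2 with E = 3F/2 gives 84 − (3/2 − 1)·F = -2, so F = 172 and E = 258.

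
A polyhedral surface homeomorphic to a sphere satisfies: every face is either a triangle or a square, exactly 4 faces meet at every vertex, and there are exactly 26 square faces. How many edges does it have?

Let x be the number of triangles; then F = 26 + x.
Edge–face incidences: 2E = 4·26 + 3·x = 104 + 3x.
Every vertex has degree 4, so 4V = 2E.
Euler: V − E + F = 2 ⇒ (2E)/4 − E + (26 + x) = 2.
Multiply by 8: 2·(2E) − 4·(2E) + 8·(26 + x) = 16, i.e. 208 + 8x − 2·(104 + 3x) = 16.
Collecting terms: 2x = 16, so x = 8.
Then 2E = 104 + 3·8 = 128, so E = 64, V = 2E/4 = 32, F = 26 + 8 = 34.

64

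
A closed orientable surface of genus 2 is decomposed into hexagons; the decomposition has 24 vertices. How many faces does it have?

13

χ = 2 − 2·2 = -2, and every face is a hexagon so 6F = 2E.
V − E + F = -2 with E = 6F/2 gives 24 − (6/2 − 1)·F = -2, so F = 13 and E = 39.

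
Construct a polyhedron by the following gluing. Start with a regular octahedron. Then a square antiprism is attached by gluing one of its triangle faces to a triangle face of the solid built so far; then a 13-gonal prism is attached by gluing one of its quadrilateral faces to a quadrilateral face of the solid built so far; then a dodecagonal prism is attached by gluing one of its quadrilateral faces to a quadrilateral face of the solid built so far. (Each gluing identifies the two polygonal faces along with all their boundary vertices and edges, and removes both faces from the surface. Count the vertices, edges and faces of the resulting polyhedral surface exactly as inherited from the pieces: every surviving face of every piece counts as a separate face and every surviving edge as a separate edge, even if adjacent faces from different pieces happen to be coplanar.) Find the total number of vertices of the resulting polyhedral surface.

53

A regular octahedron: V=6, E=12, F=8.
Attach a square antiprism (V=8, E=16, F=10) along a 3-gon: merge 3 vertices and 3 edges, delete both glued faces → V=11, E=25, F=16.
Attach a 13-gonal prism (V=26, E=39, F=15) along a 4-gon: merge 4 vertices and 4 edges, delete both glued faces → V=33, E=60, F=29.
Attach a dodecagonal prism (V=24, E=36, F=14) along a 4-gon: merge 4 vertices and 4 edges, delete both glued faces → V=53, E=92, F=41.
Check: V − E + F = 53 − 92 + 41 = 2.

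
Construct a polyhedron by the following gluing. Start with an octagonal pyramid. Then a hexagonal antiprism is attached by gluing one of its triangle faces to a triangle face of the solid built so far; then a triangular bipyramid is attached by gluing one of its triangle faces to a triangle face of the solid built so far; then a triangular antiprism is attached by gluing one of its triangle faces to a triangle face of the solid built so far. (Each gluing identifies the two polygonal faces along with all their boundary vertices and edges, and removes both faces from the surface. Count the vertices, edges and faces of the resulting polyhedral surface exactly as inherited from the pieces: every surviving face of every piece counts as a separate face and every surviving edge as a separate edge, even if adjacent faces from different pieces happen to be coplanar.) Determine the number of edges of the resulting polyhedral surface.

An octagonal pyramid: V=9, E=16, F=9.
Attach a hexagonal antiprism (V=12, E=24, F=14) along a 3-gon: merge 3 vertices and 3 edges, delete both glued faces → V=18, E=37, F=21.
Attach a triangular bipyramid (V=5, E=9, F=6) along a 3-gon: merge 3 vertices and 3 edges, delete both glued faces → V=20, E=43, F=25.
Attach a triangular antiprism (V=6, E=12, F=8) along a 3-gon: merge 3 vertices and 3 edges, delete both glued faces → V=23, E=52, F=31.
Check: V − E + F = 23 − 52 + 31 = 2.

52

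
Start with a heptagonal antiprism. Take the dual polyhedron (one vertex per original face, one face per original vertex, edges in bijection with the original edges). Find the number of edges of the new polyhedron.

28

The base solid has V = 14, E = 28, F = 16.
The dual swaps V and F and preserves E: V′ = F = 16, E′ = E = 28, F′ = V = 14.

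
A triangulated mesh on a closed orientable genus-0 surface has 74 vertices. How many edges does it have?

216

χ = 2 − 2·0 = 2, and every face is a triangle so 3F = 2E.
V − E + F = 2 with E = 3F/2 gives 74 − (3/2 − 1)·F = 2, so F = 144 and E = 216.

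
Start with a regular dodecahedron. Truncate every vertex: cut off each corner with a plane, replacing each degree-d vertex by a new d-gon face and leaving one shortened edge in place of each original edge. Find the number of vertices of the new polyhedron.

The base solid has V = 20, E = 30, F = 12.
Truncation replaces each original edge-end by a new vertex, so V′ = 2E = 60.
Each original edge survives, and each old vertex of degree d contributes d new edges; summing degrees gives Σd = 2E, so E′ = E + 2E = 3E = 90.
Each original face survives and each original vertex becomes one new face: F′ = F + V = 32.

60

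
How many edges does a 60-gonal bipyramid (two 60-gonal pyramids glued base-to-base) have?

A bipyramid over an n-gon has 2n triangular faces and n + 2 vertices: V = 60 + 2 = 62, E = 3·60 = 180, F = 2·60 = 120.

180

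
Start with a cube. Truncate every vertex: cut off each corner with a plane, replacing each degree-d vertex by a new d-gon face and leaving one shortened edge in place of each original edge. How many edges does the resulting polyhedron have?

The base solid has V = 8, E = 12, F = 6.
Truncation replaces each original edge-end by a new vertex, so V′ = 2E = 24.
Each original edge survives, and each old vertex of degree d contributes d new edges; summing degrees gives Σd = 2E, so E′ = E + 2E = 3E = 36.
Each original face survives and each original vertex becomes one new face: F′ = F + V = 14.

36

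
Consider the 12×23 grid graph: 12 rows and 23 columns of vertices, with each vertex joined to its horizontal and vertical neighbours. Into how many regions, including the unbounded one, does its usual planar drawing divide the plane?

243

The grid has V = 12·23 = 276 vertices and E = 12·22 + 23·11 = 517 edges.
F = 2 − V + E = 2 − 276 + 517 = 243.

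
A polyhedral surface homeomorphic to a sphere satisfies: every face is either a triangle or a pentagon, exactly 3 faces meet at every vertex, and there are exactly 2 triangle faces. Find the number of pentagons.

Let x be the number of pentagons; then F = 2 + x.
Edge–face incidences: 2E = 3·2 + 5·x = 6 + 5x.
Every vertex has degree 3, so 3V = 2E.
Euler: V − E + F = 2 ⇒ (2E)/3 − E + (2 + x) = 2.
Multiply by 6: 2·(2E) − 3·(2E) + 6·(2 + x) = 12, i.e. 12 + 6x − (6 + 5x) = 12.
Collecting terms: x + 6 = 12, so x = 6.
Then 2E = 6 + 5·6 = 36, so E = 18, V = 2E/3 = 12, F = 2 + 6 = 8.

6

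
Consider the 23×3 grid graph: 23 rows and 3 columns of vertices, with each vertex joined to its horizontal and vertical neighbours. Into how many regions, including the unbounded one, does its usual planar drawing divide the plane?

45

The grid has V = 23·3 = 69 vertices and E = 23·2 + 3·22 = 112 edges.
F = 2 − V + E = 2 − 69 + 112 = 45.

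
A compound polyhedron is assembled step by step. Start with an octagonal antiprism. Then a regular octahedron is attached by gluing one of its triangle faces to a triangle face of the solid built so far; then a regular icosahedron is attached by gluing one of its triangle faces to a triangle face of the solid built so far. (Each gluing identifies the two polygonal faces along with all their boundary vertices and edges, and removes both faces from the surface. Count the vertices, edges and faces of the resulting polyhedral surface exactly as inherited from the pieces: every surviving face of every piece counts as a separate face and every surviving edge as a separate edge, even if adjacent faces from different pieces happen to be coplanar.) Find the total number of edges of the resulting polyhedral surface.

An octagonal antiprism: V=16, E=32, F=18.
Attach a regular octahedron (V=6, E=12, F=8) along a 3-gon: merge 3 vertices and 3 edges, delete both glued faces → V=19, E=41, F=24.
Attach a regular icosahedron (V=12, E=30, F=20) along a 3-gon: merge 3 vertices and 3 edges, delete both glued faces → V=28, E=68, F=42.
Check: V − E + F = 28 − 68 + 42 = 2.

68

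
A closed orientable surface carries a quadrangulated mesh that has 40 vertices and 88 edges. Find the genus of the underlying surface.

3

Every face is a square and each edge borders two faces, so 4F = 2·88, giving F = 44.
χ = V − E + F = 40 − 88 + 44 = -4.
For a closed orientable surface χ = 2 − 2g, so g = (2 − (-4))/2 = 3.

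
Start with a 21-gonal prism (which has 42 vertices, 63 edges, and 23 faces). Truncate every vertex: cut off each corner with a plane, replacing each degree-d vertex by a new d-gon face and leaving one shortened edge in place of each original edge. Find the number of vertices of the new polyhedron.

126

Truncation replaces each original edge-end by a new vertex, so V′ = 2E = 126.
Each original edge survives, and each old vertex of degree d contributes d new edges; summing degrees gives Σd = 2E, so E′ = E + 2E = 3E = 189.
Each original face survives and each original vertex becomes one new face: F′ = F + V = 65.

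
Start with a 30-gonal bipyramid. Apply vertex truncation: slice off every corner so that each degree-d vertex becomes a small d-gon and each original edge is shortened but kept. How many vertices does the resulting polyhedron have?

The base solid has V = 32, E = 90, F = 60.
Truncation replaces each original edge-end by a new vertex, so V′ = 2E = 180.
Each original edge survives, and each old vertex of degree d contributes d new edges; summing degrees gives Σd = 2E, so E′ = E + 2E = 3E = 270.
Each original face survives and each original vertex becomes one new face: F′ = F + V = 92.

180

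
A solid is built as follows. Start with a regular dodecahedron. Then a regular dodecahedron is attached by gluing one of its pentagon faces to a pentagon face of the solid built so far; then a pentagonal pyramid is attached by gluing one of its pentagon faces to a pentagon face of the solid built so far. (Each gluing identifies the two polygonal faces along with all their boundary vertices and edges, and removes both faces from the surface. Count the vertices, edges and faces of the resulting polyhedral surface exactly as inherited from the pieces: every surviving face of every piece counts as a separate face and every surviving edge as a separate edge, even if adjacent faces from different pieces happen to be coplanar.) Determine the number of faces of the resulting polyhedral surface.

26

A regular dodecahedron: V=20, E=30, F=12.
Attach a regular dodecahedron (V=20, E=30, F=12) along a 5-gon: merge 5 vertices and 5 edges, delete both glued faces → V=35, E=55, F=22.
Attach a pentagonal pyramid (V=6, E=10, F=6) along a 5-gon: merge 5 vertices and 5 edges, delete both glued faces → V=36, E=60, F=26.
Check: V − E + F = 36 − 60 + 26 = 2.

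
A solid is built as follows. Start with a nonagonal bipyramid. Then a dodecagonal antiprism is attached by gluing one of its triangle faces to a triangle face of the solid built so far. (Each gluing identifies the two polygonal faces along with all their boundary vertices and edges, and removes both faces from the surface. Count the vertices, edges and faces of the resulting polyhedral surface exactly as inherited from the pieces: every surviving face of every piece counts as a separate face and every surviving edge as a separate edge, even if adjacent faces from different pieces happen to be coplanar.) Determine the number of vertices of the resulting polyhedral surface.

A nonagonal bipyramid: V=11, E=27, F=18.
Attach a dodecagonal antiprism (V=24, E=48, F=26) along a 3-gon: merge 3 vertices and 3 edges, delete both glued faces → V=32, E=72, F=42.
Check: V − E + F = 32 − 72 + 42 = 2.

32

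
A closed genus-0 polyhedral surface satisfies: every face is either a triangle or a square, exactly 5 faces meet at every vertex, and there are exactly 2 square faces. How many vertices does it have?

16

Let x be the number of triangles; then F = 2 + x.
Edge–face incidences: 2E = 4·2 + 3·x = 8 + 3x.
Every vertex has degree 5, so 5V = 2E.
Euler: V − E + F = 2 ⇒ (2E)/5 − E + (2 + x) = 2.
Multiply by 10: 2·(2E) − 5·(2E) + 10·(2 + x) = 20, i.e. 20 + 10x − 3·(8 + 3x) = 20.
Collecting terms: x − 4 = 20, so x = 24.
Then 2E = 8 + 3·24 = 80, so E = 40, V = 2E/5 = 16, F = 2 + 24 = 26.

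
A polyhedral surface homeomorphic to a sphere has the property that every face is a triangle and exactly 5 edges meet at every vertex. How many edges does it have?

Each face has 3 edges and each edge borders two faces, so 2E = 3F.
Each vertex has degree 5, so 5V = 2E and hence V = 3F/5.
Euler: V − E + F = 2 ⇒ (3F/5) − (3F/2) + F = 2.
Multiply by 10: (6 − 15 + 10)F = 20, i.e. 1F = 20.
So F = 20, E = 3·20/2 = 30, V = 3·20/5 = 12.

30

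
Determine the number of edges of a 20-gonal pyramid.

40

A pyramid on an n-gon base has one n-gon and n triangles: V = 20 + 1 = 21, E = 2·20 = 40, F = 20 + 1 = 21.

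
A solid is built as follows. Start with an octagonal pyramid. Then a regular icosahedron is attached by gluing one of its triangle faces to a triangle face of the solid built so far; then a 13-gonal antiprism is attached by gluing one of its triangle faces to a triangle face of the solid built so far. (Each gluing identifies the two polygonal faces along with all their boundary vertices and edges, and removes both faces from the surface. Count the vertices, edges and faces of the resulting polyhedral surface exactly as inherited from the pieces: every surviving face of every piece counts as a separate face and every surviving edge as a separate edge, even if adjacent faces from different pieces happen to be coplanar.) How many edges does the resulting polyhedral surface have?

92

An octagonal pyramid: V=9, E=16, F=9.
Attach a regular icosahedron (V=12, E=30, F=20) along a 3-gon: merge 3 vertices and 3 edges, delete both glued faces → V=18, E=43, F=27.
Attach a 13-gonal antiprism (V=26, E=52, F=28) along a 3-gon: merge 3 vertices and 3 edges, delete both glued faces → V=41, E=92, F=53.
Check: V − E + F = 41 − 92 + 53 = 2.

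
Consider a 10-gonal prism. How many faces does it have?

12

A prism on an n-gon has two n-gon bases and n rectangular sides: V = 2·10 = 20, E = 3·10 = 30, F = 10 + 2 = 12.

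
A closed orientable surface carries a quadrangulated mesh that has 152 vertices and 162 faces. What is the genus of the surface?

Every face is a square, so 2E = 4·162 = 648, giving E = 324.
χ = V − E + F = 152 − 324 + 162 = -10.
For a closed orientable surface χ = 2 − 2g, so g = (2 − (-10))/2 = 6.

6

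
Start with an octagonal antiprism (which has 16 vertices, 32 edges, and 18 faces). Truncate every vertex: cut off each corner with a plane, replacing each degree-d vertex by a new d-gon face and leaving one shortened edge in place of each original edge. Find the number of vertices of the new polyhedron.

Truncation replaces each original edge-end by a new vertex, so V′ = 2E = 64.
Each original edge survives, and each old vertex of degree d contributes d new edges; summing degrees gives Σd = 2E, so E′ = E + 2E = 3E = 96.
Each original face survives and each original vertex becomes one new face: F′ = F + V = 34.

64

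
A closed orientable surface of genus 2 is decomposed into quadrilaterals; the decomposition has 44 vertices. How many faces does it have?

46

χ = 2 − 2·2 = -2, and every face is a square so 4F = 2E.
V − E + F = -2 with E = 4F/2 gives 44 − (4/2 − 1)·F = -2, so F = 46 and E = 92.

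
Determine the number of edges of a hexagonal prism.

A prism on an n-gon has two n-gon bases and n rectangular sides: V = 2·6 = 12, E = 3·6 = 18, F = 6 + 2 = 8.
Check: V − E + F = 12 − 18 + 8 = 2.

18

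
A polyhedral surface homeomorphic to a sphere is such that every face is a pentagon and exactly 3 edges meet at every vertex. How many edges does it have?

30

Each face has 5 edges and each edge borders two faces, so 2E = 5F.
Each vertex has degree 3, so 3V = 2E and hence V = 5F/3.
Euler: V − E + F = 2 ⇒ (5F/3) − (5F/2) + F = 2.
Multiply by 6: (10 − 15 + 6)F = 12, i.e. 1F = 12.
So F = 12, E = 5·12/2 = 30, V = 5·12/3 = 20.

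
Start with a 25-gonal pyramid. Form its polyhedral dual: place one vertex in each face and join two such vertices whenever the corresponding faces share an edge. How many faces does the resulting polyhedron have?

The base solid has V = 26, E = 50, F = 26.
The dual swaps V and F and preserves E: V′ = F = 26, E′ = E = 50, F′ = V = 26.

26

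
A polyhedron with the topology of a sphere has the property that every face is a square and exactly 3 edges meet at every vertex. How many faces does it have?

Each face has 4 edges and each edge borders two faces, so 2E = 4F.
Each vertex has degree 3, so 3V = 2E and hence V = 4F/3.
Euler: V − E + F = 2 ⇒ (4F/3) − (4F/2) + F = 2.
Multiply by 6: (8 − 12 + 6)F = 12, i.e. 2F = 12.
So F = 6, E = 4·6/2 = 12, V = 4·6/3 = 8.

6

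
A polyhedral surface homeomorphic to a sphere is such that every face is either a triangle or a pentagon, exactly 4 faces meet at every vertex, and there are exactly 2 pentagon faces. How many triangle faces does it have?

Let x be the number of triangles; then F = 2 + x.
Edge–face incidences: 2E = 5·2 + 3·x = 10 + 3x.
Every vertex has degree 4, so 4V = 2E.
Euler: V − E + F = 2 ⇒ (2E)/4 − E + (2 + x) = 2.
Multiply by 8: 2·(2E) − 4·(2E) + 8·(2 + x) = 16, i.e. 16 + 8x − 2·(10 + 3x) = 16.
Collecting terms: 2x − 4 = 16, so 2x = 20, so x = 10.
Then 2E = 10 + 3·10 = 40, so E = 20, V = 2E/4 = 10, F = 2 + 10 = 12.

10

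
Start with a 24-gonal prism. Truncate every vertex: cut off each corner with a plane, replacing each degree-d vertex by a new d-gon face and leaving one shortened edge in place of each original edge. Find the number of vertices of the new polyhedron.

144

The base solid has V = 48, E = 72, F = 26.
Truncation replaces each original edge-end by a new vertex, so V′ = 2E = 144.
Each original edge survives, and each old vertex of degree d contributes d new edges; summing degrees gives Σd = 2E, so E′ = E + 2E = 3E = 216.
Each original face survives and each original vertex becomes one new face: F′ = F + V = 74.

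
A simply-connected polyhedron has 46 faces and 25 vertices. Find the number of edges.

Here V − E + F = 2.
E = V + F − (2) = 25 + 46 − (2) = 69.

69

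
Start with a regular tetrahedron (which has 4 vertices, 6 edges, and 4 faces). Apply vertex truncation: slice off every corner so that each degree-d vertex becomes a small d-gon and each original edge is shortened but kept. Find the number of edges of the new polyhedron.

Truncation replaces each original edge-end by a new vertex, so V′ = 2E = 12.
Each original edge survives, and each old vertex of degree d contributes d new edges; summing degrees gives Σd = 2E, so E′ = E + 2E = 3E = 18.
Each original face survives and each original vertex becomes one new face: F′ = F + V = 8.

18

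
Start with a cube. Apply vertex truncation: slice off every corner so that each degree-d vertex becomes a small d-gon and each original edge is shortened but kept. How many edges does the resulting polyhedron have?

The base solid has V = 8, E = 12, F = 6.
Truncation replaces each original edge-end by a new vertex, so V′ = 2E = 24.
Each original edge survives, and each old vertex of degree d contributes d new edges; summing degrees gives Σd = 2E, so E′ = E + 2E = 3E = 36.
Each original face survives and each original vertex becomes one new face: F′ = F + V = 14.

36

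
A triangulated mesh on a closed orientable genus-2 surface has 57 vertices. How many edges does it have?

χ = 2 − 2·2 = -2, and every face is a triangle so 3F = 2E.
V − E + F = -2 with E = 3F/2 gives 57 − (3/2 − 1)·F = -2, so F = 118 and E = 177.

177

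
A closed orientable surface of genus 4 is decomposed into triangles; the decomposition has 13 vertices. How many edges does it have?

57

χ = 2 − 2·4 = -6, and every face is a triangle so 3F = 2E.
V − E + F = -6 with E = 3F/2 gives 13 − (3/2 − 1)·F = -6, so F = 38 and E = 57.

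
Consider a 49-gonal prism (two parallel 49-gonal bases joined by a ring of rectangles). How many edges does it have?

A prism on an n-gon has two n-gon bases and n rectangular sides: V = 2·49 = 98, E = 3·49 = 147, F = 49 + 2 = 51.
Check: V − E + F = 98 − 147 + 51 = 2.

147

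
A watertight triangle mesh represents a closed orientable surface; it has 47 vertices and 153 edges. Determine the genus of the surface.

3

Every face is a triangle and each edge borders two faces, so 3F = 2·153, giving F = 102.
χ = V − E + F = 47 − 153 + 102 = -4.
For a closed orientable surface χ = 2 − 2g, so g = (2 − (-4))/2 = 3.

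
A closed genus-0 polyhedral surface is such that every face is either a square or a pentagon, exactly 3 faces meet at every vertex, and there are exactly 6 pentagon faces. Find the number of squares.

3

Let x be the number of squares; then F = 6 + x.
Edge–face incidences: 2E = 5·6 + 4·x = 30 + 4x.
Every vertex has degree 3, so 3V = 2E.
Euler: V − E + F = 2 ⇒ (2E)/3 − E + (6 + x) = 2.
Multiply by 6: 2·(2E) − 3·(2E) + 6·(6 + x) = 12, i.e. 36 + 6x − (30 + 4x) = 12.
Collecting terms: 2x + 6 = 12, so 2x = 6, so x = 3.
Then 2E = 30 + 4·3 = 42, so E = 21, V = 2E/3 = 14, F = 6 + 3 = 9.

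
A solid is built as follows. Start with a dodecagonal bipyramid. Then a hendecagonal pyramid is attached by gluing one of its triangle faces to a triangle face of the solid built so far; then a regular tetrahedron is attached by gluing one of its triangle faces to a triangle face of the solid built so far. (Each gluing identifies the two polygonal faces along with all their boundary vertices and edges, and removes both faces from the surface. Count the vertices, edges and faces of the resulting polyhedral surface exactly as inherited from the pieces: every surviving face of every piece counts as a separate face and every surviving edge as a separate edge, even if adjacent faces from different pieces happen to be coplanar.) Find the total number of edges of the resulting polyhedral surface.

58

A dodecagonal bipyramid: V=14, E=36, F=24.
Attach a hendecagonal pyramid (V=12, E=22, F=12) along a 3-gon: merge 3 vertices and 3 edges, delete both glued faces → V=23, E=55, F=34.
Attach a regular tetrahedron (V=4, E=6, F=4) along a 3-gon: merge 3 vertices and 3 edges, delete both glued faces → V=24, E=58, F=36.
Check: V − E + F = 24 − 58 + 36 = 2.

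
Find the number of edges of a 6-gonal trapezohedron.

The n-trapezohedron (dual of the n-antiprism) has V = 2·6 + 2 = 14, E = 4·6 = 24, F = 2·6 = 12.

24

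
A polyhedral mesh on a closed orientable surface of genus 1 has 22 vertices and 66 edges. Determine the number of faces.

For a closed orientable surface of genus 1, χ = 2 − 2·1 = 0.
F = 0 − V + E = 0 − 22 + 66 = 44.

44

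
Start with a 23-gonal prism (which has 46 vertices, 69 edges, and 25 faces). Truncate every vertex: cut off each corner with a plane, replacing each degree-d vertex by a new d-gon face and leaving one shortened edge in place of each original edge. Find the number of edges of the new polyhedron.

207

Truncation replaces each original edge-end by a new vertex, so V′ = 2E = 138.
Each original edge survives, and each old vertex of degree d contributes d new edges; summing degrees gives Σd = 2E, so E′ = E + 2E = 3E = 207.
Each original face survives and each original vertex becomes one new face: F′ = F + V = 71.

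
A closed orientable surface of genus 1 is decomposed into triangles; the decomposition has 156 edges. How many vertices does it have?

χ = 2 − 2·1 = 0, and every face is a triangle so 3F = 2E.
F = 2E/3 = 104. Then V = 0 + E − F = 0 + 156 − 104 = 52.

52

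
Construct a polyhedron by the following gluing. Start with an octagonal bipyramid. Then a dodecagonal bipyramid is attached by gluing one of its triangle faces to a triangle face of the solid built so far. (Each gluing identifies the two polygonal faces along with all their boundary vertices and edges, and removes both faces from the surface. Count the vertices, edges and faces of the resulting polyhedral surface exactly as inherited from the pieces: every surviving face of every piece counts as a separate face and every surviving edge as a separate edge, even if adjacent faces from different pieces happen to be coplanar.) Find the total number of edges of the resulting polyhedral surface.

57

An octagonal bipyramid: V=10, E=24, F=16.
Attach a dodecagonal bipyramid (V=14, E=36, F=24) along a 3-gon: merge 3 vertices and 3 edges, delete both glued faces → V=21, E=57, F=38.
Check: V − E + F = 21 − 57 + 38 = 2.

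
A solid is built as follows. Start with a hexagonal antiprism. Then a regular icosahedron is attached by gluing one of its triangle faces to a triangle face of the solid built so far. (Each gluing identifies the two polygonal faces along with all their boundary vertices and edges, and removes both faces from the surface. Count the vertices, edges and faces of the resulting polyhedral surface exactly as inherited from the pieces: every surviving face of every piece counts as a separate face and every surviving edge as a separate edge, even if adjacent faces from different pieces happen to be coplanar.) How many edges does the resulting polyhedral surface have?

A hexagonal antiprism: V=12, E=24, F=14.
Attach a regular icosahedron (V=12, E=30, F=20) along a 3-gon: merge 3 vertices and 3 edges, delete both glued faces → V=21, E=51, F=32.
Check: V − E + F = 21 − 51 + 32 = 2.

51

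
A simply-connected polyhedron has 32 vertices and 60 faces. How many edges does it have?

Here V − E + F = 2.
E = V + F − (2) = 32 + 60 − (2) = 90.

90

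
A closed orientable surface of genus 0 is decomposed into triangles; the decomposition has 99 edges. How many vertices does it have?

35

χ = 2 − 2·0 = 2, and every face is a triangle so 3F = 2E.
F = 2E/3 = 66. Then V = 2 + E − F = 2 + 99 − 66 = 35.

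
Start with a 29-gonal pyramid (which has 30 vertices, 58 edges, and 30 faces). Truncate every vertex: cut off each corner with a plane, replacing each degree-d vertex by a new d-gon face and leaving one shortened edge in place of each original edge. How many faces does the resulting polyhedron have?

Truncation replaces each original edge-end by a new vertex, so V′ = 2E = 116.
Each original edge survives, and each old vertex of degree d contributes d new edges; summing degrees gives Σd = 2E, so E′ = E + 2E = 3E = 174.
Each original face survives and each original vertex becomes one new face: F′ = F + V = 60.

60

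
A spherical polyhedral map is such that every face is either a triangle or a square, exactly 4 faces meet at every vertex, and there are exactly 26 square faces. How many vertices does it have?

Let x be the number of triangles; then F = 26 + x.
Edge–face incidences: 2E = 4·26 + 3·x = 104 + 3x.
Every vertex has degree 4, so 4V = 2E.
Euler: V − E + F = 2 ⇒ (2E)/4 − E + (26 + x) = 2.
Multiply by 8: 2·(2E) − 4·(2E) + 8·(26 + x) = 16, i.e. 208 + 8x − 2·(104 + 3x) = 16.
Collecting terms: 2x = 16, so x = 8.
Then 2E = 104 + 3·8 = 128, so E = 64, V = 2E/4 = 32, F = 26 + 8 = 34.

32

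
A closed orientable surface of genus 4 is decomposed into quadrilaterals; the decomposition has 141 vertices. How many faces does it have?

χ = 2 − 2·4 = -6, and every face is a square so 4F = 2E.
V − E + F = -6 with E = 4F/2 gives 141 − (4/2 − 1)·F = -6, so F = 147 and E = 294.

147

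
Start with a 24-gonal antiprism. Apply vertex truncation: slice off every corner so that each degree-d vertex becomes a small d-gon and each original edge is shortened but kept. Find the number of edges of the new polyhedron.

The base solid has V = 48, E = 96, F = 50.
Truncation replaces each original edge-end by a new vertex, so V′ = 2E = 192.
Each original edge survives, and each old vertex of degree d contributes d new edges; summing degrees gives Σd = 2E, so E′ = E + 2E = 3E = 288.
Each original face survives and each original vertex becomes one new face: F′ = F + V = 98.

288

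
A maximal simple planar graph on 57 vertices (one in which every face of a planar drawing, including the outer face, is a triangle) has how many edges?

In a plane triangulation 3F = 2E and V − E + F = 2, so E = 3V − 6 = 3·57 − 6 = 165.

165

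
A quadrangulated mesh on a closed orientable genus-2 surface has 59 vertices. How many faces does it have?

χ = 2 − 2·2 = -2, and every face is a square so 4F = 2E.
V − E + F = -2 with E = 4F/2 gives 59 − (4/2 − 1)·F = -2, so F = 61 and E = 122.

61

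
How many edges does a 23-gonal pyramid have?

46

A pyramid on an n-gon base has one n-gon and n triangles: V = 23 + 1 = 24, E = 2·23 = 46, F = 23 + 1 = 24.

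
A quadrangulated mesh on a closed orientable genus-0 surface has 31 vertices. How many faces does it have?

χ = 2 − 2·0 = 2, and every face is a square so 4F = 2E.
V − E + F = 2 with E = 4F/2 gives 31 − (4/2 − 1)·F = 2, so F = 29 and E = 58.

29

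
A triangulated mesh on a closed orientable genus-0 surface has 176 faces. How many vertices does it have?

90

χ = 2 − 2·0 = 2, and every face is a triangle so 3F = 2E.
E = 3·176/2 = 264. Then V = 2 + E − F = 2 + 264 − 176 = 90.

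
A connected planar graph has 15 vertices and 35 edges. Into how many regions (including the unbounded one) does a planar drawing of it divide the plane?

Euler's formula for a connected plane graph: V − E + F = 2, so F = 2 − 15 + 35 = 22.

22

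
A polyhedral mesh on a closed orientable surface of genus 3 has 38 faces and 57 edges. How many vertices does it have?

For a closed orientable surface of genus 3, χ = 2 − 2·3 = -4.
V = -4 + E − F = -4 + 57 − 38 = 15.

15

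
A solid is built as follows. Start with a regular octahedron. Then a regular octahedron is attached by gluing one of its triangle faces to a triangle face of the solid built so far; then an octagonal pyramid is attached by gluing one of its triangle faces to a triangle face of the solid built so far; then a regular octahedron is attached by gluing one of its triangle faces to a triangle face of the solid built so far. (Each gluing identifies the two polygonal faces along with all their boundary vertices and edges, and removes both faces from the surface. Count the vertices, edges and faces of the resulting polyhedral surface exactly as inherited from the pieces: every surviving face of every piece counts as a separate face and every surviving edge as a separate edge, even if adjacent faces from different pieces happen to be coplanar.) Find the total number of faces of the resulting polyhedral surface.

27

A regular octahedron: V=6, E=12, F=8.
Attach a regular octahedron (V=6, E=12, F=8) along a 3-gon: merge 3 vertices and 3 edges, delete both glued faces → V=9, E=21, F=14.
Attach an octagonal pyramid (V=9, E=16, F=9) along a 3-gon: merge 3 vertices and 3 edges, delete both glued faces → V=15, E=34, F=21.
Attach a regular octahedron (V=6, E=12, F=8) along a 3-gon: merge 3 vertices and 3 edges, delete both glued faces → V=18, E=43, F=27.
Check: V − E + F = 18 − 43 + 27 = 2.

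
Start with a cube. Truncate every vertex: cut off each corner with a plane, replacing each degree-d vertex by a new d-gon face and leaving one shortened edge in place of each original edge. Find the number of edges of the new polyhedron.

36

The base solid has V = 8, E = 12, F = 6.
Truncation replaces each original edge-end by a new vertex, so V′ = 2E = 24.
Each original edge survives, and each old vertex of degree d contributes d new edges; summing degrees gives Σd = 2E, so E′ = E + 2E = 3E = 36.
Each original face survives and each original vertex becomes one new face: F′ = F + V = 14.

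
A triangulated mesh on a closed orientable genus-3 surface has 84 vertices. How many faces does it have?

χ = 2 − 2·3 = -4, and every face is a triangle so 3F = 2E.
V − E + F = -4 with E = 3F/2 gives 84 − (3/2 − 1)·F = -4, so F = 176 and E = 264.

176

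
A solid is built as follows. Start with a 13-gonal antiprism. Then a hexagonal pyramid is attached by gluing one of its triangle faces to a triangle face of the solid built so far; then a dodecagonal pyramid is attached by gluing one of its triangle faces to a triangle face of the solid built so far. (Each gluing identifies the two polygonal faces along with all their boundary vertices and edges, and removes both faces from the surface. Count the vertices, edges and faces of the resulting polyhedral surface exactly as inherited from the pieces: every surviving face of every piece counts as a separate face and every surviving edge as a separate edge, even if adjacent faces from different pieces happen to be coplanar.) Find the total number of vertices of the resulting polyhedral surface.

A 13-gonal antiprism: V=26, E=52, F=28.
Attach a hexagonal pyramid (V=7, E=12, F=7) along a 3-gon: merge 3 vertices and 3 edges, delete both glued faces → V=30, E=61, F=33.
Attach a dodecagonal pyramid (V=13, E=24, F=13) along a 3-gon: merge 3 vertices and 3 edges, delete both glued faces → V=40, E=82, F=44.
Check: V − E + F = 40 − 82 + 44 = 2.

40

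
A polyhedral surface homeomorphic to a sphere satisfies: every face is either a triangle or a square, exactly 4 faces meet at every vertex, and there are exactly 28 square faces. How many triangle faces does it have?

8

Let x be the number of triangles; then F = 28 + x.
Edge–face incidences: 2E = 4·28 + 3·x = 112 + 3x.
Every vertex has degree 4, so 4V = 2E.
Euler: V − E + F = 2 ⇒ (2E)/4 − E + (28 + x) = 2.
Multiply by 8: 2·(2E) − 4·(2E) + 8·(28 + x) = 16, i.e. 224 + 8x − 2·(112 + 3x) = 16.
Collecting terms: 2x = 16, so x = 8.
Then 2E = 112 + 3·8 = 136, so E = 68, V = 2E/4 = 34, F = 28 + 8 = 36.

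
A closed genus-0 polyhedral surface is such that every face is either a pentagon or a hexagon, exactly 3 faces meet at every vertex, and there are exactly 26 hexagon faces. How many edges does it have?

Let x be the number of pentagons; then F = 26 + x.
Edge–face incidences: 2E = 6·26 + 5·x = 156 + 5x.
Every vertex has degree 3, so 3V = 2E.
Euler: V − E + F = 2 ⇒ (2E)/3 − E + (26 + x) = 2.
Multiply by 6: 2·(2E) − 3·(2E) + 6·(26 + x) = 12, i.e. 156 + 6x − (156 + 5x) = 12.
Collecting terms: x = 12.
Then 2E = 156 + 5·12 = 216, so E = 108, V = 2E/3 = 72, F = 26 + 12 = 38.

108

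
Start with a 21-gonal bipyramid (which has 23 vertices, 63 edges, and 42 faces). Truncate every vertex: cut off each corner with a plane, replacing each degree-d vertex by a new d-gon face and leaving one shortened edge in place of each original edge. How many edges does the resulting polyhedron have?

189

Truncation replaces each original edge-end by a new vertex, so V′ = 2E = 126.
Each original edge survives, and each old vertex of degree d contributes d new edges; summing degrees gives Σd = 2E, so E′ = E + 2E = 3E = 189.
Each original face survives and each original vertex becomes one new face: F′ = F + V = 65.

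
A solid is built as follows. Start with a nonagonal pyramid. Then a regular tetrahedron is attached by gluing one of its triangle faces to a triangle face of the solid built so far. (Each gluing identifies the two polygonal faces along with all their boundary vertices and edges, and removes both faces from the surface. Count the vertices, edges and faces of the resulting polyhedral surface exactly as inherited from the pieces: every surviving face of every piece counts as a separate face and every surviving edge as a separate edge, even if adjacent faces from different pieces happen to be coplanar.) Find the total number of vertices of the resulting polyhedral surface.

11

A nonagonal pyramid: V=10, E=18, F=10.
Attach a regular tetrahedron (V=4, E=6, F=4) along a 3-gon: merge 3 vertices and 3 edges, delete both glued faces → V=11, E=21, F=12.
Check: V − E + F = 11 − 21 + 12 = 2.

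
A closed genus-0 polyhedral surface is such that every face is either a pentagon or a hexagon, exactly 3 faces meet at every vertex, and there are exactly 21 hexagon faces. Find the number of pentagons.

Let x be the number of pentagons; then F = 21 + x.
Edge–face incidences: 2E = 6·21 + 5·x = 126 + 5x.
Every vertex has degree 3, so 3V = 2E.
Euler: V − E + F = 2 ⇒ (2E)/3 − E + (21 + x) = 2.
Multiply by 6: 2·(2E) − 3·(2E) + 6·(21 + x) = 12, i.e. 126 + 6x − (126 + 5x) = 12.
Collecting terms: x = 12.
Then 2E = 126 + 5·12 = 186, so E = 93, V = 2E/3 = 62, F = 21 + 12 = 33.

12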